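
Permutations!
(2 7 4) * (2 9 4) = [0, 1, 7, 3, 9, 5, 6, 2, 8, 4] = (2 7)(4 9)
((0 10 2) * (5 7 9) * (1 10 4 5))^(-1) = (0 2 10 1 9 7 5 4) = [2, 9, 10, 3, 0, 4, 6, 5, 8, 7, 1]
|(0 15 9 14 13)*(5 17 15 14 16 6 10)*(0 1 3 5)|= |(0 14 13 1 3 5 17 15 9 16 6 10)|= 12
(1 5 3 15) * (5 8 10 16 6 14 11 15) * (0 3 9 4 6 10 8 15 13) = [3, 15, 2, 5, 6, 9, 14, 7, 8, 4, 16, 13, 12, 0, 11, 1, 10] = (0 3 5 9 4 6 14 11 13)(1 15)(10 16)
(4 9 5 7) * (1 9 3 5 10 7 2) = (1 9 10 7 4 3 5 2) = [0, 9, 1, 5, 3, 2, 6, 4, 8, 10, 7]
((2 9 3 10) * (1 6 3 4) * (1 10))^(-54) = (2 4)(9 10) = [0, 1, 4, 3, 2, 5, 6, 7, 8, 10, 9]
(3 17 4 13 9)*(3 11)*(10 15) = (3 17 4 13 9 11)(10 15) = [0, 1, 2, 17, 13, 5, 6, 7, 8, 11, 15, 3, 12, 9, 14, 10, 16, 4]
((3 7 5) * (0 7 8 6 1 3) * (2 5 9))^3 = (0 2 7 5 9)(1 6 8 3) = [2, 6, 7, 1, 4, 9, 8, 5, 3, 0]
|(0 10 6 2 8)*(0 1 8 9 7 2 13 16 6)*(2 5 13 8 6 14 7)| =30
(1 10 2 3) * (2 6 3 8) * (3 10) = (1 3)(2 8)(6 10) = [0, 3, 8, 1, 4, 5, 10, 7, 2, 9, 6]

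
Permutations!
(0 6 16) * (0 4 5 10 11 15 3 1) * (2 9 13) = (0 6 16 4 5 10 11 15 3 1)(2 9 13) = [6, 0, 9, 1, 5, 10, 16, 7, 8, 13, 11, 15, 12, 2, 14, 3, 4]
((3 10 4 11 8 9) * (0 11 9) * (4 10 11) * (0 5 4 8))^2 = (0 5 9 11 8 4 3) = [5, 1, 2, 0, 3, 9, 6, 7, 4, 11, 10, 8]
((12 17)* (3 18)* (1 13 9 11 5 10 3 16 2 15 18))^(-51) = (1 10 11 13 3 5 9)(2 15 18 16)(12 17) = [0, 10, 15, 5, 4, 9, 6, 7, 8, 1, 11, 13, 17, 3, 14, 18, 2, 12, 16]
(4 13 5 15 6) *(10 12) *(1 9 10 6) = (1 9 10 12 6 4 13 5 15) = [0, 9, 2, 3, 13, 15, 4, 7, 8, 10, 12, 11, 6, 5, 14, 1]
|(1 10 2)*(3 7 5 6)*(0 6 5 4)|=15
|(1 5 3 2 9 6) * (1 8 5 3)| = |(1 3 2 9 6 8 5)| = 7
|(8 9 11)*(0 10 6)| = 3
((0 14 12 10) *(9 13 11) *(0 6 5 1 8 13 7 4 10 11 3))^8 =[6, 9, 2, 10, 0, 11, 12, 3, 7, 13, 14, 8, 1, 4, 5] =(0 6 12 1 9 13 4)(3 10 14 5 11 8 7)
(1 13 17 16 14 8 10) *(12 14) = (1 13 17 16 12 14 8 10) = [0, 13, 2, 3, 4, 5, 6, 7, 10, 9, 1, 11, 14, 17, 8, 15, 12, 16]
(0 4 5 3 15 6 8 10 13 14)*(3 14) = (0 4 5 14)(3 15 6 8 10 13) = [4, 1, 2, 15, 5, 14, 8, 7, 10, 9, 13, 11, 12, 3, 0, 6]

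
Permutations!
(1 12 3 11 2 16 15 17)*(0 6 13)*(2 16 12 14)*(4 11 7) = (0 6 13)(1 14 2 12 3 7 4 11 16 15 17) = [6, 14, 12, 7, 11, 5, 13, 4, 8, 9, 10, 16, 3, 0, 2, 17, 15, 1]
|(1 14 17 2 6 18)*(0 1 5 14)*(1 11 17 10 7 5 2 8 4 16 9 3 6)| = 12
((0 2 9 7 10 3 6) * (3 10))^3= (10)(0 7)(2 3)(6 9)= [7, 1, 3, 2, 4, 5, 9, 0, 8, 6, 10]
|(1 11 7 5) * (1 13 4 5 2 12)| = 15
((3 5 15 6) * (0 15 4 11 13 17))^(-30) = (0 11 3)(4 6 17)(5 15 13) = [11, 1, 2, 0, 6, 15, 17, 7, 8, 9, 10, 3, 12, 5, 14, 13, 16, 4]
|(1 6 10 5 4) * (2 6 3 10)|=10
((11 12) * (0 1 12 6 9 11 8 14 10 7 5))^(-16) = (14)(6 11 9) = [0, 1, 2, 3, 4, 5, 11, 7, 8, 6, 10, 9, 12, 13, 14]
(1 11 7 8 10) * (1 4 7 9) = [0, 11, 2, 3, 7, 5, 6, 8, 10, 1, 4, 9] = (1 11 9)(4 7 8 10)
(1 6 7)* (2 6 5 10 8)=(1 5 10 8 2 6 7)=[0, 5, 6, 3, 4, 10, 7, 1, 2, 9, 8]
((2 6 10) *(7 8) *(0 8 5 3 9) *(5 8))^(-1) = (0 9 3 5)(2 10 6)(7 8) = [9, 1, 10, 5, 4, 0, 2, 8, 7, 3, 6]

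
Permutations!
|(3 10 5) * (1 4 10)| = |(1 4 10 5 3)| = 5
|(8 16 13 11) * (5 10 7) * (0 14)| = |(0 14)(5 10 7)(8 16 13 11)| = 12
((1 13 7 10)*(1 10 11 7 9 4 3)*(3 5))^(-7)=(1 3 5 4 9 13)(7 11)=[0, 3, 2, 5, 9, 4, 6, 11, 8, 13, 10, 7, 12, 1]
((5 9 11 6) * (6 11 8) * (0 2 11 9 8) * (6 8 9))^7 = [2, 1, 11, 3, 4, 9, 5, 7, 8, 0, 10, 6] = (0 2 11 6 5 9)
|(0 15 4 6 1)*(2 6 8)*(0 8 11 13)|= 20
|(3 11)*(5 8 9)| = |(3 11)(5 8 9)| = 6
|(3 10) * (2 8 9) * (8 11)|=4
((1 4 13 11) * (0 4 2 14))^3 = [11, 0, 4, 3, 1, 5, 6, 7, 8, 9, 10, 14, 12, 2, 13] = (0 11 14 13 2 4 1)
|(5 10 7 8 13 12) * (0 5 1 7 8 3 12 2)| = |(0 5 10 8 13 2)(1 7 3 12)| = 12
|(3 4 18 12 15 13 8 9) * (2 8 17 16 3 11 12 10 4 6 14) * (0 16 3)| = 66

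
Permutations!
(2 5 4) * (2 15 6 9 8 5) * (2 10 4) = (2 10 4 15 6 9 8 5) = [0, 1, 10, 3, 15, 2, 9, 7, 5, 8, 4, 11, 12, 13, 14, 6]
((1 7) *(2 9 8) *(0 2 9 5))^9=(1 7)(8 9)=[0, 7, 2, 3, 4, 5, 6, 1, 9, 8]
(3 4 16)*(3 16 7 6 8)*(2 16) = (2 16)(3 4 7 6 8) = [0, 1, 16, 4, 7, 5, 8, 6, 3, 9, 10, 11, 12, 13, 14, 15, 2]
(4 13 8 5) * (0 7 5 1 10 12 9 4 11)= (0 7 5 11)(1 10 12 9 4 13 8)= [7, 10, 2, 3, 13, 11, 6, 5, 1, 4, 12, 0, 9, 8]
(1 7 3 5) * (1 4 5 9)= (1 7 3 9)(4 5)= [0, 7, 2, 9, 5, 4, 6, 3, 8, 1]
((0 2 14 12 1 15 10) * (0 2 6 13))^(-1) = (0 13 6)(1 12 14 2 10 15) = [13, 12, 10, 3, 4, 5, 0, 7, 8, 9, 15, 11, 14, 6, 2, 1]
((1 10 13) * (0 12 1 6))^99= (0 10)(1 6)(12 13)= [10, 6, 2, 3, 4, 5, 1, 7, 8, 9, 0, 11, 13, 12]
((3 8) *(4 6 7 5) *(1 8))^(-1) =(1 3 8)(4 5 7 6) =[0, 3, 2, 8, 5, 7, 4, 6, 1]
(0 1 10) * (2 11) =(0 1 10)(2 11) =[1, 10, 11, 3, 4, 5, 6, 7, 8, 9, 0, 2]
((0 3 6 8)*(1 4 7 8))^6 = (0 8 7 4 1 6 3) = [8, 6, 2, 0, 1, 5, 3, 4, 7]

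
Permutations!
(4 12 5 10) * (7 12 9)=[0, 1, 2, 3, 9, 10, 6, 12, 8, 7, 4, 11, 5]=(4 9 7 12 5 10)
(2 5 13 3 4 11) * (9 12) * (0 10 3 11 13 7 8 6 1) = [10, 0, 5, 4, 13, 7, 1, 8, 6, 12, 3, 2, 9, 11] = (0 10 3 4 13 11 2 5 7 8 6 1)(9 12)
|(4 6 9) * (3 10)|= 6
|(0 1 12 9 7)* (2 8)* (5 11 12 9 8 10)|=|(0 1 9 7)(2 10 5 11 12 8)|=12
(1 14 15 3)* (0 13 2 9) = (0 13 2 9)(1 14 15 3) = [13, 14, 9, 1, 4, 5, 6, 7, 8, 0, 10, 11, 12, 2, 15, 3]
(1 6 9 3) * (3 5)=(1 6 9 5 3)=[0, 6, 2, 1, 4, 3, 9, 7, 8, 5]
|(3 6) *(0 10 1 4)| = 4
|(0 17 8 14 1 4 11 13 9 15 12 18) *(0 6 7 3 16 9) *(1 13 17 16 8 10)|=60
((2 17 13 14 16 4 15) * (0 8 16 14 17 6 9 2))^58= (17)(0 4 8 15 16)(2 6 9)= [4, 1, 6, 3, 8, 5, 9, 7, 15, 2, 10, 11, 12, 13, 14, 16, 0, 17]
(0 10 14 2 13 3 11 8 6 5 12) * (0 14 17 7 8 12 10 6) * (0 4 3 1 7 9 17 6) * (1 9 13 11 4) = (1 7 8)(2 11 12 14)(3 4)(5 10 6)(9 17 13) = [0, 7, 11, 4, 3, 10, 5, 8, 1, 17, 6, 12, 14, 9, 2, 15, 16, 13]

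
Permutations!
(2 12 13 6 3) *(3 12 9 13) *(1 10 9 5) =(1 10 9 13 6 12 3 2 5) =[0, 10, 5, 2, 4, 1, 12, 7, 8, 13, 9, 11, 3, 6]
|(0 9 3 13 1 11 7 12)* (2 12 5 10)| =|(0 9 3 13 1 11 7 5 10 2 12)| =11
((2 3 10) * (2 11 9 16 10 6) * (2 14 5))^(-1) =(2 5 14 6 3)(9 11 10 16) =[0, 1, 5, 2, 4, 14, 3, 7, 8, 11, 16, 10, 12, 13, 6, 15, 9]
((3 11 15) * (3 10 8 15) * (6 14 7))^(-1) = (3 11)(6 7 14)(8 10 15) = [0, 1, 2, 11, 4, 5, 7, 14, 10, 9, 15, 3, 12, 13, 6, 8]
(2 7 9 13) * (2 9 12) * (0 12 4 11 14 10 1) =(0 12 2 7 4 11 14 10 1)(9 13) =[12, 0, 7, 3, 11, 5, 6, 4, 8, 13, 1, 14, 2, 9, 10]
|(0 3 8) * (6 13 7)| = |(0 3 8)(6 13 7)| = 3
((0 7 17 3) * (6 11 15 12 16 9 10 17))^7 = (0 9 11 3 16 6 17 12 7 10 15) = [9, 1, 2, 16, 4, 5, 17, 10, 8, 11, 15, 3, 7, 13, 14, 0, 6, 12]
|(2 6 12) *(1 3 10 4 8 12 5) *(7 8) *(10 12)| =12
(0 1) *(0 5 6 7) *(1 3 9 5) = (0 3 9 5 6 7) = [3, 1, 2, 9, 4, 6, 7, 0, 8, 5]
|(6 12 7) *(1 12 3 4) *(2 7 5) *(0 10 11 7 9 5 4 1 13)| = |(0 10 11 7 6 3 1 12 4 13)(2 9 5)| = 30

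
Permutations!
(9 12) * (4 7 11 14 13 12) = (4 7 11 14 13 12 9) = [0, 1, 2, 3, 7, 5, 6, 11, 8, 4, 10, 14, 9, 12, 13]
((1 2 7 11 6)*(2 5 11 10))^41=(1 5 11 6)(2 10 7)=[0, 5, 10, 3, 4, 11, 1, 2, 8, 9, 7, 6]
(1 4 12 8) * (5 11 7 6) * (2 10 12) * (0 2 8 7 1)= (0 2 10 12 7 6 5 11 1 4 8)= [2, 4, 10, 3, 8, 11, 5, 6, 0, 9, 12, 1, 7]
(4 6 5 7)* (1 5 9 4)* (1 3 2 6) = (1 5 7 3 2 6 9 4) = [0, 5, 6, 2, 1, 7, 9, 3, 8, 4]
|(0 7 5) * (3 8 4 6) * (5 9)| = |(0 7 9 5)(3 8 4 6)| = 4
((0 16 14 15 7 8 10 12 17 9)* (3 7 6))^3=[15, 1, 2, 10, 4, 5, 8, 12, 17, 14, 9, 11, 0, 13, 3, 7, 6, 16]=(0 15 7 12)(3 10 9 14)(6 8 17 16)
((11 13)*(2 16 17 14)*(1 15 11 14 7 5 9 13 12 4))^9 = (1 4 12 11 15)(2 16 17 7 5 9 13 14) = [0, 4, 16, 3, 12, 9, 6, 5, 8, 13, 10, 15, 11, 14, 2, 1, 17, 7]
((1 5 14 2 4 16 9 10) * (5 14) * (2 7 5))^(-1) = (1 10 9 16 4 2 5 7 14) = [0, 10, 5, 3, 2, 7, 6, 14, 8, 16, 9, 11, 12, 13, 1, 15, 4]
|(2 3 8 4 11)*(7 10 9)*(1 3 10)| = 9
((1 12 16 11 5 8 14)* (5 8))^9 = (1 11)(8 12)(14 16) = [0, 11, 2, 3, 4, 5, 6, 7, 12, 9, 10, 1, 8, 13, 16, 15, 14]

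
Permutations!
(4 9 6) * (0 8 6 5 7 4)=(0 8 6)(4 9 5 7)=[8, 1, 2, 3, 9, 7, 0, 4, 6, 5]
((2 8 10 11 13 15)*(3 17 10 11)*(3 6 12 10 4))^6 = [0, 1, 8, 3, 4, 5, 6, 7, 11, 9, 10, 13, 12, 15, 14, 2, 16, 17] = (17)(2 8 11 13 15)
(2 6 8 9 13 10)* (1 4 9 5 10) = [0, 4, 6, 3, 9, 10, 8, 7, 5, 13, 2, 11, 12, 1] = (1 4 9 13)(2 6 8 5 10)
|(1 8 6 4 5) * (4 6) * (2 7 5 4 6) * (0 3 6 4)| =|(0 3 6 2 7 5 1 8 4)| =9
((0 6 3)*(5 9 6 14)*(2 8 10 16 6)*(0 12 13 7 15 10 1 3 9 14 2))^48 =(0 10 12 2 16 13 8 6 7 1 9 15 3) =[10, 9, 16, 0, 4, 5, 7, 1, 6, 15, 12, 11, 2, 8, 14, 3, 13]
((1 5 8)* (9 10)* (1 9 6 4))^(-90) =(1 5 8 9 10 6 4) =[0, 5, 2, 3, 1, 8, 4, 7, 9, 10, 6]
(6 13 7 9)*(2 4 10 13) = [0, 1, 4, 3, 10, 5, 2, 9, 8, 6, 13, 11, 12, 7] = (2 4 10 13 7 9 6)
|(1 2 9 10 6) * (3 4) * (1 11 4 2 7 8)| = |(1 7 8)(2 9 10 6 11 4 3)| = 21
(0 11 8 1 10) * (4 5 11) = [4, 10, 2, 3, 5, 11, 6, 7, 1, 9, 0, 8] = (0 4 5 11 8 1 10)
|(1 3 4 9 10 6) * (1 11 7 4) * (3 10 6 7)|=|(1 10 7 4 9 6 11 3)|=8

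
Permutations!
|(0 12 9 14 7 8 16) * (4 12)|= |(0 4 12 9 14 7 8 16)|= 8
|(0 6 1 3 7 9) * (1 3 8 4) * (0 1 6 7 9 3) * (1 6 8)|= |(0 7 3 9 6)(4 8)|= 10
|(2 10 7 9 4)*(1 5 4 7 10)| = |(10)(1 5 4 2)(7 9)| = 4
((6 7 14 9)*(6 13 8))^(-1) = (6 8 13 9 14 7) = [0, 1, 2, 3, 4, 5, 8, 6, 13, 14, 10, 11, 12, 9, 7]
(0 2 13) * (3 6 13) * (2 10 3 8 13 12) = (0 10 3 6 12 2 8 13) = [10, 1, 8, 6, 4, 5, 12, 7, 13, 9, 3, 11, 2, 0]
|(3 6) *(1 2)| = |(1 2)(3 6)| = 2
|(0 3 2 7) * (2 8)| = 5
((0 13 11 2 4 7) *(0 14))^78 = (0 13 11 2 4 7 14) = [13, 1, 4, 3, 7, 5, 6, 14, 8, 9, 10, 2, 12, 11, 0]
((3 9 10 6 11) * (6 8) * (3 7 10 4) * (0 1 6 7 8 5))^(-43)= (0 7 6 5 8 1 10 11)(3 4 9)= [7, 10, 2, 4, 9, 8, 5, 6, 1, 3, 11, 0]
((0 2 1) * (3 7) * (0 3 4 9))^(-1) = (0 9 4 7 3 1 2) = [9, 2, 0, 1, 7, 5, 6, 3, 8, 4]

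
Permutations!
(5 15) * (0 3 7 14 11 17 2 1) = (0 3 7 14 11 17 2 1)(5 15) = [3, 0, 1, 7, 4, 15, 6, 14, 8, 9, 10, 17, 12, 13, 11, 5, 16, 2]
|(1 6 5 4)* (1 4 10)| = |(1 6 5 10)| = 4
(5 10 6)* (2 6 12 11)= (2 6 5 10 12 11)= [0, 1, 6, 3, 4, 10, 5, 7, 8, 9, 12, 2, 11]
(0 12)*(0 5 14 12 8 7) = (0 8 7)(5 14 12) = [8, 1, 2, 3, 4, 14, 6, 0, 7, 9, 10, 11, 5, 13, 12]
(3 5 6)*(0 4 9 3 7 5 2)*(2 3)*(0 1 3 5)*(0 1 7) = (0 4 9 2 7 1 3 5 6) = [4, 3, 7, 5, 9, 6, 0, 1, 8, 2]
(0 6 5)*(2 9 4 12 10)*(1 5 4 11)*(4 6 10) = (0 10 2 9 11 1 5)(4 12) = [10, 5, 9, 3, 12, 0, 6, 7, 8, 11, 2, 1, 4]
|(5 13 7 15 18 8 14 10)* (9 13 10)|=|(5 10)(7 15 18 8 14 9 13)|=14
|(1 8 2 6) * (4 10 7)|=|(1 8 2 6)(4 10 7)|=12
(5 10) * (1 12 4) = (1 12 4)(5 10) = [0, 12, 2, 3, 1, 10, 6, 7, 8, 9, 5, 11, 4]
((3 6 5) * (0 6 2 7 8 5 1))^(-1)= (0 1 6)(2 3 5 8 7)= [1, 6, 3, 5, 4, 8, 0, 2, 7]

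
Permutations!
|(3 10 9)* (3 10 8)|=|(3 8)(9 10)|=2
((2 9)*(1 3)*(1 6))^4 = (9)(1 3 6) = [0, 3, 2, 6, 4, 5, 1, 7, 8, 9]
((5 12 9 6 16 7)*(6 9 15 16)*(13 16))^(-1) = (5 7 16 13 15 12) = [0, 1, 2, 3, 4, 7, 6, 16, 8, 9, 10, 11, 5, 15, 14, 12, 13]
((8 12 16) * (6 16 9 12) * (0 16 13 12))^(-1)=(0 9 12 13 6 8 16)=[9, 1, 2, 3, 4, 5, 8, 7, 16, 12, 10, 11, 13, 6, 14, 15, 0]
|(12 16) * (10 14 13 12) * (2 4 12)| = 7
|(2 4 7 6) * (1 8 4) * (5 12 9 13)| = 12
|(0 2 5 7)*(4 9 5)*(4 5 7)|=|(0 2 5 4 9 7)|=6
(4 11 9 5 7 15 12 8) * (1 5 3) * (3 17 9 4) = (1 5 7 15 12 8 3)(4 11)(9 17) = [0, 5, 2, 1, 11, 7, 6, 15, 3, 17, 10, 4, 8, 13, 14, 12, 16, 9]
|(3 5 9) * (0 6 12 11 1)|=|(0 6 12 11 1)(3 5 9)|=15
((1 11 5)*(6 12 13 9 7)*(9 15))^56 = (1 5 11)(6 13 9)(7 12 15) = [0, 5, 2, 3, 4, 11, 13, 12, 8, 6, 10, 1, 15, 9, 14, 7]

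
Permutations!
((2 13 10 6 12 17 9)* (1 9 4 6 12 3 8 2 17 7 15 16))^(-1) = (1 16 15 7 12 10 13 2 8 3 6 4 17 9) = [0, 16, 8, 6, 17, 5, 4, 12, 3, 1, 13, 11, 10, 2, 14, 7, 15, 9]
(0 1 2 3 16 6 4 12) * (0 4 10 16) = (0 1 2 3)(4 12)(6 10 16) = [1, 2, 3, 0, 12, 5, 10, 7, 8, 9, 16, 11, 4, 13, 14, 15, 6]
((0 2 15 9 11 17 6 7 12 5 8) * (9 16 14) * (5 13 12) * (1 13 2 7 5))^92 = (0 1 12 15 14 11 6 8 7 13 2 16 9 17 5) = [1, 12, 16, 3, 4, 0, 8, 13, 7, 17, 10, 6, 15, 2, 11, 14, 9, 5]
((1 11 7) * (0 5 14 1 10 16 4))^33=(0 10 1)(4 7 14)(5 16 11)=[10, 0, 2, 3, 7, 16, 6, 14, 8, 9, 1, 5, 12, 13, 4, 15, 11]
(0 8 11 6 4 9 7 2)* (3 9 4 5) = (0 8 11 6 5 3 9 7 2) = [8, 1, 0, 9, 4, 3, 5, 2, 11, 7, 10, 6]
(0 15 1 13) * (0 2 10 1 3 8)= (0 15 3 8)(1 13 2 10)= [15, 13, 10, 8, 4, 5, 6, 7, 0, 9, 1, 11, 12, 2, 14, 3]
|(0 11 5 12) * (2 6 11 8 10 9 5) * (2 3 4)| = 30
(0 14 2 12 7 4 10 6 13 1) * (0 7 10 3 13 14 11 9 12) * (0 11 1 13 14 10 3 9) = (0 1 7 4 9 12 3 14 2 11)(6 10) = [1, 7, 11, 14, 9, 5, 10, 4, 8, 12, 6, 0, 3, 13, 2]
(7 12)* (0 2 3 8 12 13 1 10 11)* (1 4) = (0 2 3 8 12 7 13 4 1 10 11) = [2, 10, 3, 8, 1, 5, 6, 13, 12, 9, 11, 0, 7, 4]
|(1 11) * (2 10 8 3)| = |(1 11)(2 10 8 3)| = 4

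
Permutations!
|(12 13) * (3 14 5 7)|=4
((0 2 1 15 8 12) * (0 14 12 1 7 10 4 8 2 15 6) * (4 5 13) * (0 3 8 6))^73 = (0 15 2 7 10 5 13 4 6 3 8 1)(12 14) = [15, 0, 7, 8, 6, 13, 3, 10, 1, 9, 5, 11, 14, 4, 12, 2]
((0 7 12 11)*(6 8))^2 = [12, 1, 2, 3, 4, 5, 6, 11, 8, 9, 10, 7, 0] = (0 12)(7 11)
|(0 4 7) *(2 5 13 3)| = 12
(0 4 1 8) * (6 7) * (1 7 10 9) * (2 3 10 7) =[4, 8, 3, 10, 2, 5, 7, 6, 0, 1, 9] =(0 4 2 3 10 9 1 8)(6 7)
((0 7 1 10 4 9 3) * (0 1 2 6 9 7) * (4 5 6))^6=(10)=[0, 1, 2, 3, 4, 5, 6, 7, 8, 9, 10]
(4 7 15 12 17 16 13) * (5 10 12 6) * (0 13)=(0 13 4 7 15 6 5 10 12 17 16)=[13, 1, 2, 3, 7, 10, 5, 15, 8, 9, 12, 11, 17, 4, 14, 6, 0, 16]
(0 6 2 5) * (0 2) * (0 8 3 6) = (2 5)(3 6 8) = [0, 1, 5, 6, 4, 2, 8, 7, 3]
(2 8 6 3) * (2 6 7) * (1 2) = (1 2 8 7)(3 6) = [0, 2, 8, 6, 4, 5, 3, 1, 7]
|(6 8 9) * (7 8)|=4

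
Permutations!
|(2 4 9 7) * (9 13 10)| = |(2 4 13 10 9 7)| = 6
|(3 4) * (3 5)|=3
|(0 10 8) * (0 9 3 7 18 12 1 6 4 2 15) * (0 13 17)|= |(0 10 8 9 3 7 18 12 1 6 4 2 15 13 17)|= 15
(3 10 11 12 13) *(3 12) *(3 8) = (3 10 11 8)(12 13) = [0, 1, 2, 10, 4, 5, 6, 7, 3, 9, 11, 8, 13, 12]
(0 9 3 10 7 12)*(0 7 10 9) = [0, 1, 2, 9, 4, 5, 6, 12, 8, 3, 10, 11, 7] = (3 9)(7 12)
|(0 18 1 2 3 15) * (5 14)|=6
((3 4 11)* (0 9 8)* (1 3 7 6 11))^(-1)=[8, 4, 2, 1, 3, 5, 7, 11, 9, 0, 10, 6]=(0 8 9)(1 4 3)(6 7 11)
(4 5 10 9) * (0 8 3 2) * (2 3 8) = [2, 1, 0, 3, 5, 10, 6, 7, 8, 4, 9] = (0 2)(4 5 10 9)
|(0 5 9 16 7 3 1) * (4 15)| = 14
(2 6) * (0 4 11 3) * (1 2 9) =(0 4 11 3)(1 2 6 9) =[4, 2, 6, 0, 11, 5, 9, 7, 8, 1, 10, 3]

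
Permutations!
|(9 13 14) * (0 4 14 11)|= |(0 4 14 9 13 11)|= 6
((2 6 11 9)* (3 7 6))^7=(2 3 7 6 11 9)=[0, 1, 3, 7, 4, 5, 11, 6, 8, 2, 10, 9]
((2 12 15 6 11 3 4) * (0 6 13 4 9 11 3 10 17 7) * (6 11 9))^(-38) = (0 10 7 11 17)(2 15 4 12 13) = [10, 1, 15, 3, 12, 5, 6, 11, 8, 9, 7, 17, 13, 2, 14, 4, 16, 0]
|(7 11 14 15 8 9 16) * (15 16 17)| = |(7 11 14 16)(8 9 17 15)| = 4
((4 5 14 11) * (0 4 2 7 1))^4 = [11, 14, 4, 3, 2, 7, 6, 5, 8, 9, 10, 0, 12, 13, 1] = (0 11)(1 14)(2 4)(5 7)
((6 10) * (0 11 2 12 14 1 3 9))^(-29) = (0 12 3 11 14 9 2 1)(6 10) = [12, 0, 1, 11, 4, 5, 10, 7, 8, 2, 6, 14, 3, 13, 9]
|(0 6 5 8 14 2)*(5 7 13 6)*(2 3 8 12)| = |(0 5 12 2)(3 8 14)(6 7 13)| = 12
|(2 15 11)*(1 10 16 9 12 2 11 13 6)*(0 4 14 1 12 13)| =|(0 4 14 1 10 16 9 13 6 12 2 15)| =12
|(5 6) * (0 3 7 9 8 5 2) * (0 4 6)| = 6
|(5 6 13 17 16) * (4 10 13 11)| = 8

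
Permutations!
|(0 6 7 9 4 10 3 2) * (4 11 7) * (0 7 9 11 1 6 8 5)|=|(0 8 5)(1 6 4 10 3 2 7 11 9)|=9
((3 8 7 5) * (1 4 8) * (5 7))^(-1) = (1 3 5 8 4) = [0, 3, 2, 5, 1, 8, 6, 7, 4]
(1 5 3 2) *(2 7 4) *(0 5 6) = (0 5 3 7 4 2 1 6) = [5, 6, 1, 7, 2, 3, 0, 4]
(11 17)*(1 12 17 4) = [0, 12, 2, 3, 1, 5, 6, 7, 8, 9, 10, 4, 17, 13, 14, 15, 16, 11] = (1 12 17 11 4)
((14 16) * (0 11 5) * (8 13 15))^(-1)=(0 5 11)(8 15 13)(14 16)=[5, 1, 2, 3, 4, 11, 6, 7, 15, 9, 10, 0, 12, 8, 16, 13, 14]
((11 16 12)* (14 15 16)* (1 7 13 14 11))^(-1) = (1 12 16 15 14 13 7) = [0, 12, 2, 3, 4, 5, 6, 1, 8, 9, 10, 11, 16, 7, 13, 14, 15]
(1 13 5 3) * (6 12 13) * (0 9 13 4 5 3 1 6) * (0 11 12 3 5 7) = (0 9 13 5 1 11 12 4 7)(3 6) = [9, 11, 2, 6, 7, 1, 3, 0, 8, 13, 10, 12, 4, 5]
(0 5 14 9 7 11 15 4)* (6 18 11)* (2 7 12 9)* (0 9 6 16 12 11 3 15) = (0 5 14 2 7 16 12 6 18 3 15 4 9 11) = [5, 1, 7, 15, 9, 14, 18, 16, 8, 11, 10, 0, 6, 13, 2, 4, 12, 17, 3]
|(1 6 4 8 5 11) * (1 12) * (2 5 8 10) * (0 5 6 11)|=12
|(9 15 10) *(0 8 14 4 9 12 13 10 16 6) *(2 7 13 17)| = 24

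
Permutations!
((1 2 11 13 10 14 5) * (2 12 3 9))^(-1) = [0, 5, 9, 12, 4, 14, 6, 7, 8, 3, 13, 2, 1, 11, 10] = (1 5 14 10 13 11 2 9 3 12)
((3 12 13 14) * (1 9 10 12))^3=(1 12 3 10 14 9 13)=[0, 12, 2, 10, 4, 5, 6, 7, 8, 13, 14, 11, 3, 1, 9]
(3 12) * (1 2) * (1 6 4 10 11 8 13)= (1 2 6 4 10 11 8 13)(3 12)= [0, 2, 6, 12, 10, 5, 4, 7, 13, 9, 11, 8, 3, 1]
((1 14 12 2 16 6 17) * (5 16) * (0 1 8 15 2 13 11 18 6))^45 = (0 12 18 8 5 1 13 6 15 16 14 11 17 2) = [12, 13, 0, 3, 4, 1, 15, 7, 5, 9, 10, 17, 18, 6, 11, 16, 14, 2, 8]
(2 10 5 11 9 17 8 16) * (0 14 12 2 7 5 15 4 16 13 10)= (0 14 12 2)(4 16 7 5 11 9 17 8 13 10 15)= [14, 1, 0, 3, 16, 11, 6, 5, 13, 17, 15, 9, 2, 10, 12, 4, 7, 8]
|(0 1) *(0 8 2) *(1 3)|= |(0 3 1 8 2)|= 5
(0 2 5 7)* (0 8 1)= (0 2 5 7 8 1)= [2, 0, 5, 3, 4, 7, 6, 8, 1]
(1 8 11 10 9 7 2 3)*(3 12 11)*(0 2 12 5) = (0 2 5)(1 8 3)(7 12 11 10 9) = [2, 8, 5, 1, 4, 0, 6, 12, 3, 7, 9, 10, 11]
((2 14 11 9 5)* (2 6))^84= (14)= [0, 1, 2, 3, 4, 5, 6, 7, 8, 9, 10, 11, 12, 13, 14]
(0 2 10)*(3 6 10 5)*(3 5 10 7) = (0 2 10)(3 6 7) = [2, 1, 10, 6, 4, 5, 7, 3, 8, 9, 0]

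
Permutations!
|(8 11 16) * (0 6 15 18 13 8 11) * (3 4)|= 6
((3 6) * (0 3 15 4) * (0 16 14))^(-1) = (0 14 16 4 15 6 3) = [14, 1, 2, 0, 15, 5, 3, 7, 8, 9, 10, 11, 12, 13, 16, 6, 4]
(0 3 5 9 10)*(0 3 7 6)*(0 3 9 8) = (0 7 6 3 5 8)(9 10) = [7, 1, 2, 5, 4, 8, 3, 6, 0, 10, 9]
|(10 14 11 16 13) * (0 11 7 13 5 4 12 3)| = |(0 11 16 5 4 12 3)(7 13 10 14)| = 28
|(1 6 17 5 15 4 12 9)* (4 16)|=|(1 6 17 5 15 16 4 12 9)|=9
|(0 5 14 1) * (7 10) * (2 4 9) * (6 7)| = 12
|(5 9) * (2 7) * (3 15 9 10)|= 10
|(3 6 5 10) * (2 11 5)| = |(2 11 5 10 3 6)| = 6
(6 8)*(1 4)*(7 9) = (1 4)(6 8)(7 9) = [0, 4, 2, 3, 1, 5, 8, 9, 6, 7]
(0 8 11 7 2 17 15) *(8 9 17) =(0 9 17 15)(2 8 11 7) =[9, 1, 8, 3, 4, 5, 6, 2, 11, 17, 10, 7, 12, 13, 14, 0, 16, 15]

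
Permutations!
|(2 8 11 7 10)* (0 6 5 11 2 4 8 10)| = 20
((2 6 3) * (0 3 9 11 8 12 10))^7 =(0 12 11 6 3 10 8 9 2) =[12, 1, 0, 10, 4, 5, 3, 7, 9, 2, 8, 6, 11]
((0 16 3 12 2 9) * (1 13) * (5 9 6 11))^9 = [0, 13, 2, 3, 4, 5, 6, 7, 8, 9, 10, 11, 12, 1, 14, 15, 16] = (16)(1 13)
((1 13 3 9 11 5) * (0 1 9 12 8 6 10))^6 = (0 6 12 13)(1 10 8 3) = [6, 10, 2, 1, 4, 5, 12, 7, 3, 9, 8, 11, 13, 0]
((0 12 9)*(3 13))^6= [0, 1, 2, 3, 4, 5, 6, 7, 8, 9, 10, 11, 12, 13]= (13)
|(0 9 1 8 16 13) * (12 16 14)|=|(0 9 1 8 14 12 16 13)|=8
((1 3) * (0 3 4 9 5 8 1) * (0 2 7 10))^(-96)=(0 10 7 2 3)(1 8 5 9 4)=[10, 8, 3, 0, 1, 9, 6, 2, 5, 4, 7]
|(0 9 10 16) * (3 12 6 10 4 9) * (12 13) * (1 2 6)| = |(0 3 13 12 1 2 6 10 16)(4 9)| = 18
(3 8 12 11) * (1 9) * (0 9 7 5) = (0 9 1 7 5)(3 8 12 11) = [9, 7, 2, 8, 4, 0, 6, 5, 12, 1, 10, 3, 11]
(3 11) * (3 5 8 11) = (5 8 11) = [0, 1, 2, 3, 4, 8, 6, 7, 11, 9, 10, 5]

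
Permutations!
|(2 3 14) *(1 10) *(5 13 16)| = |(1 10)(2 3 14)(5 13 16)| = 6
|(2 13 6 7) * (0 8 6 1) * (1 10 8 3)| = |(0 3 1)(2 13 10 8 6 7)| = 6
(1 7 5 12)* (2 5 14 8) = [0, 7, 5, 3, 4, 12, 6, 14, 2, 9, 10, 11, 1, 13, 8] = (1 7 14 8 2 5 12)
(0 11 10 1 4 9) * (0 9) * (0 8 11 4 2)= [4, 2, 0, 3, 8, 5, 6, 7, 11, 9, 1, 10]= (0 4 8 11 10 1 2)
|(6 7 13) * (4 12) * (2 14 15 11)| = |(2 14 15 11)(4 12)(6 7 13)| = 12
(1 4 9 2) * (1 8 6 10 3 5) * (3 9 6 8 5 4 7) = (1 7 3 4 6 10 9 2 5) = [0, 7, 5, 4, 6, 1, 10, 3, 8, 2, 9]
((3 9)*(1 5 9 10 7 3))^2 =[0, 9, 2, 7, 4, 1, 6, 10, 8, 5, 3] =(1 9 5)(3 7 10)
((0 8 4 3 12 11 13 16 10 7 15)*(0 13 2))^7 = (7 13 10 15 16) = [0, 1, 2, 3, 4, 5, 6, 13, 8, 9, 15, 11, 12, 10, 14, 16, 7]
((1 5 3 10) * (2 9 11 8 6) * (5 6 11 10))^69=[0, 10, 6, 5, 4, 3, 1, 7, 11, 2, 9, 8]=(1 10 9 2 6)(3 5)(8 11)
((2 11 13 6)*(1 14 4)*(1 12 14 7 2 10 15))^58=(1 2 13 10)(4 12 14)(6 15 7 11)=[0, 2, 13, 3, 12, 5, 15, 11, 8, 9, 1, 6, 14, 10, 4, 7]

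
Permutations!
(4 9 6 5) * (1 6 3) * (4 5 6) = (1 4 9 3) = [0, 4, 2, 1, 9, 5, 6, 7, 8, 3]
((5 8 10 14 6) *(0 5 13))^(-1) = (0 13 6 14 10 8 5) = [13, 1, 2, 3, 4, 0, 14, 7, 5, 9, 8, 11, 12, 6, 10]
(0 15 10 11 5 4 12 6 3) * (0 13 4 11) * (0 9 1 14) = (0 15 10 9 1 14)(3 13 4 12 6)(5 11) = [15, 14, 2, 13, 12, 11, 3, 7, 8, 1, 9, 5, 6, 4, 0, 10]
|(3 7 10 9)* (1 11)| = 4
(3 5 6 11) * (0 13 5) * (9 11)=(0 13 5 6 9 11 3)=[13, 1, 2, 0, 4, 6, 9, 7, 8, 11, 10, 3, 12, 5]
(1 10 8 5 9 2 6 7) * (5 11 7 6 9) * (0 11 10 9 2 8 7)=(0 11)(1 9 8 10 7)=[11, 9, 2, 3, 4, 5, 6, 1, 10, 8, 7, 0]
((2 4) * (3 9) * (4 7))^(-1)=(2 4 7)(3 9)=[0, 1, 4, 9, 7, 5, 6, 2, 8, 3]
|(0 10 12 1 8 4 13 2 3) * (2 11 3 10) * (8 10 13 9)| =15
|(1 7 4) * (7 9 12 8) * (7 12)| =4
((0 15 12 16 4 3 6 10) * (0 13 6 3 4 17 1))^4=(0 17 12)(1 16 15)(6 10 13)=[17, 16, 2, 3, 4, 5, 10, 7, 8, 9, 13, 11, 0, 6, 14, 1, 15, 12]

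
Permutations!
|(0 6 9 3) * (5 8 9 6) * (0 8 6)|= 3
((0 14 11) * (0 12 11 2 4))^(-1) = (0 4 2 14)(11 12) = [4, 1, 14, 3, 2, 5, 6, 7, 8, 9, 10, 12, 11, 13, 0]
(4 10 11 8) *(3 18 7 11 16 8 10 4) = (3 18 7 11 10 16 8) = [0, 1, 2, 18, 4, 5, 6, 11, 3, 9, 16, 10, 12, 13, 14, 15, 8, 17, 7]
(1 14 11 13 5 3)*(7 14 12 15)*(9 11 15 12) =[0, 9, 2, 1, 4, 3, 6, 14, 8, 11, 10, 13, 12, 5, 15, 7] =(1 9 11 13 5 3)(7 14 15)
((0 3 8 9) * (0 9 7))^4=[0, 1, 2, 3, 4, 5, 6, 7, 8, 9]=(9)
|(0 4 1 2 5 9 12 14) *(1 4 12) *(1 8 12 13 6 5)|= 8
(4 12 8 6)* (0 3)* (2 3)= (0 2 3)(4 12 8 6)= [2, 1, 3, 0, 12, 5, 4, 7, 6, 9, 10, 11, 8]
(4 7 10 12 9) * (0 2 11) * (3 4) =[2, 1, 11, 4, 7, 5, 6, 10, 8, 3, 12, 0, 9] =(0 2 11)(3 4 7 10 12 9)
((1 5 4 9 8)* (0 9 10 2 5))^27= (0 1 8 9)(2 10 4 5)= [1, 8, 10, 3, 5, 2, 6, 7, 9, 0, 4]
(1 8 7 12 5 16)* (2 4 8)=[0, 2, 4, 3, 8, 16, 6, 12, 7, 9, 10, 11, 5, 13, 14, 15, 1]=(1 2 4 8 7 12 5 16)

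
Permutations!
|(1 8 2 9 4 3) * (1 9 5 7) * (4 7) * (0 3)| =|(0 3 9 7 1 8 2 5 4)| =9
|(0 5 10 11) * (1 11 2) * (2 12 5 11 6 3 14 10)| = |(0 11)(1 6 3 14 10 12 5 2)| = 8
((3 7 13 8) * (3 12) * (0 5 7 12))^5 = (13)(3 12) = [0, 1, 2, 12, 4, 5, 6, 7, 8, 9, 10, 11, 3, 13]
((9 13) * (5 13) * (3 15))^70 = (15)(5 13 9) = [0, 1, 2, 3, 4, 13, 6, 7, 8, 5, 10, 11, 12, 9, 14, 15]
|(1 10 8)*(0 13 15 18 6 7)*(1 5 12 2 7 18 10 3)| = |(0 13 15 10 8 5 12 2 7)(1 3)(6 18)| = 18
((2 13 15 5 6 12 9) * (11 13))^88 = (15) = [0, 1, 2, 3, 4, 5, 6, 7, 8, 9, 10, 11, 12, 13, 14, 15]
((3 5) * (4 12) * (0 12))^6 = (12) = [0, 1, 2, 3, 4, 5, 6, 7, 8, 9, 10, 11, 12]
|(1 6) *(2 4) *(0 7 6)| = |(0 7 6 1)(2 4)| = 4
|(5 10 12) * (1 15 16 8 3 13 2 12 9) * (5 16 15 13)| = 10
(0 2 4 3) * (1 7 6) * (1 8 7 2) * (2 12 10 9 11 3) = [1, 12, 4, 0, 2, 5, 8, 6, 7, 11, 9, 3, 10] = (0 1 12 10 9 11 3)(2 4)(6 8 7)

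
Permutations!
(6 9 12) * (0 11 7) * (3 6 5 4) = (0 11 7)(3 6 9 12 5 4) = [11, 1, 2, 6, 3, 4, 9, 0, 8, 12, 10, 7, 5]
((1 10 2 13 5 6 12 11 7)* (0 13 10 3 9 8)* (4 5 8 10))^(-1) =(0 8 13)(1 7 11 12 6 5 4 2 10 9 3) =[8, 7, 10, 1, 2, 4, 5, 11, 13, 3, 9, 12, 6, 0]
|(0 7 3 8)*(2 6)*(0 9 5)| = |(0 7 3 8 9 5)(2 6)| = 6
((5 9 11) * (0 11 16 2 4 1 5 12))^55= (0 11 12)(1 5 9 16 2 4)= [11, 5, 4, 3, 1, 9, 6, 7, 8, 16, 10, 12, 0, 13, 14, 15, 2]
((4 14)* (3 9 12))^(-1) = (3 12 9)(4 14) = [0, 1, 2, 12, 14, 5, 6, 7, 8, 3, 10, 11, 9, 13, 4]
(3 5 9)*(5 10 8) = [0, 1, 2, 10, 4, 9, 6, 7, 5, 3, 8] = (3 10 8 5 9)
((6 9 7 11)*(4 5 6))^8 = (4 6 7)(5 9 11) = [0, 1, 2, 3, 6, 9, 7, 4, 8, 11, 10, 5]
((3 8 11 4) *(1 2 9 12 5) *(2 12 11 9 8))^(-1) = (1 5 12)(2 3 4 11 9 8) = [0, 5, 3, 4, 11, 12, 6, 7, 2, 8, 10, 9, 1]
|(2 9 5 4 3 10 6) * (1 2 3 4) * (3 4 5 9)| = 7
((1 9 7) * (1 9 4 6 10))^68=[0, 1, 2, 3, 4, 5, 6, 7, 8, 9, 10]=(10)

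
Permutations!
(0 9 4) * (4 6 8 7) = (0 9 6 8 7 4) = [9, 1, 2, 3, 0, 5, 8, 4, 7, 6]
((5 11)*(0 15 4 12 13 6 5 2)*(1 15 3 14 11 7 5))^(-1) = (0 2 11 14 3)(1 6 13 12 4 15)(5 7) = [2, 6, 11, 0, 15, 7, 13, 5, 8, 9, 10, 14, 4, 12, 3, 1]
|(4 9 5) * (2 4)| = 4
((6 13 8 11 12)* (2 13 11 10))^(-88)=[0, 1, 2, 3, 4, 5, 12, 7, 8, 9, 10, 6, 11, 13]=(13)(6 12 11)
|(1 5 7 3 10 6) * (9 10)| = |(1 5 7 3 9 10 6)| = 7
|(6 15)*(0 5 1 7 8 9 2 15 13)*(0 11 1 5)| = 9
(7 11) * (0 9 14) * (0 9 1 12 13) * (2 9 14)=(14)(0 1 12 13)(2 9)(7 11)=[1, 12, 9, 3, 4, 5, 6, 11, 8, 2, 10, 7, 13, 0, 14]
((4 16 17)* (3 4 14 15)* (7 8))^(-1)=(3 15 14 17 16 4)(7 8)=[0, 1, 2, 15, 3, 5, 6, 8, 7, 9, 10, 11, 12, 13, 17, 14, 4, 16]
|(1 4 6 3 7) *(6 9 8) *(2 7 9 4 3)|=|(1 3 9 8 6 2 7)|=7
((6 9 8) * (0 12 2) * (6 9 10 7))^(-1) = (0 2 12)(6 7 10)(8 9) = [2, 1, 12, 3, 4, 5, 7, 10, 9, 8, 6, 11, 0]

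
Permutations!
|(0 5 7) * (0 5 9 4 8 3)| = |(0 9 4 8 3)(5 7)| = 10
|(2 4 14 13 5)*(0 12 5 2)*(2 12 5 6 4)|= 10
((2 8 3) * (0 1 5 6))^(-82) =(0 5)(1 6)(2 3 8) =[5, 6, 3, 8, 4, 0, 1, 7, 2]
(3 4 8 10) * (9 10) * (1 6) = (1 6)(3 4 8 9 10) = [0, 6, 2, 4, 8, 5, 1, 7, 9, 10, 3]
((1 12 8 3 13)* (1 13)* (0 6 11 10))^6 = (13)(0 11)(1 8)(3 12)(6 10) = [11, 8, 2, 12, 4, 5, 10, 7, 1, 9, 6, 0, 3, 13]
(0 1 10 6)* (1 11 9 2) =(0 11 9 2 1 10 6) =[11, 10, 1, 3, 4, 5, 0, 7, 8, 2, 6, 9]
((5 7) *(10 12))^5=(5 7)(10 12)=[0, 1, 2, 3, 4, 7, 6, 5, 8, 9, 12, 11, 10]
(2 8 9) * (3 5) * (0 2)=[2, 1, 8, 5, 4, 3, 6, 7, 9, 0]=(0 2 8 9)(3 5)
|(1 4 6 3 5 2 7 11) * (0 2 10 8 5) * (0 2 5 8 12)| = 28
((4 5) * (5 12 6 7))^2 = (4 6 5 12 7) = [0, 1, 2, 3, 6, 12, 5, 4, 8, 9, 10, 11, 7]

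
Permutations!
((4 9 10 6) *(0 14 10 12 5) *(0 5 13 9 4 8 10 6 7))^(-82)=(0 6 10)(7 14 8)(9 13 12)=[6, 1, 2, 3, 4, 5, 10, 14, 7, 13, 0, 11, 9, 12, 8]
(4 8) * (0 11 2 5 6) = [11, 1, 5, 3, 8, 6, 0, 7, 4, 9, 10, 2] = (0 11 2 5 6)(4 8)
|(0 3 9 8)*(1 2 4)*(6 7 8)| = 6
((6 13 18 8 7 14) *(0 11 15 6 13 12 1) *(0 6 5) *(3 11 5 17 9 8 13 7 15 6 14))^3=(0 5)(1 3 12 7 6 14 11)(8 9 17 15)(13 18)=[5, 3, 2, 12, 4, 0, 14, 6, 9, 17, 10, 1, 7, 18, 11, 8, 16, 15, 13]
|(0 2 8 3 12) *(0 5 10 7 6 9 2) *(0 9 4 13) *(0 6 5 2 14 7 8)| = 30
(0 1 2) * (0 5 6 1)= (1 2 5 6)= [0, 2, 5, 3, 4, 6, 1]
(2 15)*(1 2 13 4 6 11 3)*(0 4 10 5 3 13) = (0 4 6 11 13 10 5 3 1 2 15) = [4, 2, 15, 1, 6, 3, 11, 7, 8, 9, 5, 13, 12, 10, 14, 0]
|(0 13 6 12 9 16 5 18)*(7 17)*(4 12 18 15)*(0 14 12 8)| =|(0 13 6 18 14 12 9 16 5 15 4 8)(7 17)| =12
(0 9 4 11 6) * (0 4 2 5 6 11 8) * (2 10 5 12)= (0 9 10 5 6 4 8)(2 12)= [9, 1, 12, 3, 8, 6, 4, 7, 0, 10, 5, 11, 2]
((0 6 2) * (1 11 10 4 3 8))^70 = (0 6 2)(1 3 10)(4 11 8) = [6, 3, 0, 10, 11, 5, 2, 7, 4, 9, 1, 8]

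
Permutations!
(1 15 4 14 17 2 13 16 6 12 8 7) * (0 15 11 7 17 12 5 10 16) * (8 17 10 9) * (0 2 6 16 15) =(1 11 7)(2 13)(4 14 12 17 6 5 9 8 10 15) =[0, 11, 13, 3, 14, 9, 5, 1, 10, 8, 15, 7, 17, 2, 12, 4, 16, 6]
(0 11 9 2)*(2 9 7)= (0 11 7 2)= [11, 1, 0, 3, 4, 5, 6, 2, 8, 9, 10, 7]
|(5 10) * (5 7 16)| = |(5 10 7 16)| = 4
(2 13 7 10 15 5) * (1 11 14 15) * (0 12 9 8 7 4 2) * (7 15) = (0 12 9 8 15 5)(1 11 14 7 10)(2 13 4) = [12, 11, 13, 3, 2, 0, 6, 10, 15, 8, 1, 14, 9, 4, 7, 5]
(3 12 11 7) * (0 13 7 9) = (0 13 7 3 12 11 9) = [13, 1, 2, 12, 4, 5, 6, 3, 8, 0, 10, 9, 11, 7]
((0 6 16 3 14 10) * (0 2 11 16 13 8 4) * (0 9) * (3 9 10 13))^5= (0 8 16 14 2 6 4 9 13 11 3 10)= [8, 1, 6, 10, 9, 5, 4, 7, 16, 13, 0, 3, 12, 11, 2, 15, 14]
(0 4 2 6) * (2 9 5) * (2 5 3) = (0 4 9 3 2 6) = [4, 1, 6, 2, 9, 5, 0, 7, 8, 3]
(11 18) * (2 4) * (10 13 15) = (2 4)(10 13 15)(11 18) = [0, 1, 4, 3, 2, 5, 6, 7, 8, 9, 13, 18, 12, 15, 14, 10, 16, 17, 11]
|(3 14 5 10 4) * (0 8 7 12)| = |(0 8 7 12)(3 14 5 10 4)| = 20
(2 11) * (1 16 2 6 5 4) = (1 16 2 11 6 5 4) = [0, 16, 11, 3, 1, 4, 5, 7, 8, 9, 10, 6, 12, 13, 14, 15, 2]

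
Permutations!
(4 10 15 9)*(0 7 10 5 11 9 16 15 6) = (0 7 10 6)(4 5 11 9)(15 16) = [7, 1, 2, 3, 5, 11, 0, 10, 8, 4, 6, 9, 12, 13, 14, 16, 15]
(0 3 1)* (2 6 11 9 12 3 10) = (0 10 2 6 11 9 12 3 1) = [10, 0, 6, 1, 4, 5, 11, 7, 8, 12, 2, 9, 3]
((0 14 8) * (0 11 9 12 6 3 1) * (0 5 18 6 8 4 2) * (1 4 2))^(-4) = [2, 18, 14, 1, 5, 6, 4, 7, 8, 9, 10, 11, 12, 13, 0, 15, 16, 17, 3] = (0 2 14)(1 18 3)(4 5 6)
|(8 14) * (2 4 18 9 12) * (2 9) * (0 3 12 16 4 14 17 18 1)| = 35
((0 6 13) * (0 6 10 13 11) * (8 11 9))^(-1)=(0 11 8 9 6 13 10)=[11, 1, 2, 3, 4, 5, 13, 7, 9, 6, 0, 8, 12, 10]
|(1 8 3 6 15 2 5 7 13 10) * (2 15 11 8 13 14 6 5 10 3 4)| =|(15)(1 13 3 5 7 14 6 11 8 4 2 10)| =12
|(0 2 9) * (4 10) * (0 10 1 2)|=|(1 2 9 10 4)|=5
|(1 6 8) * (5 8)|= |(1 6 5 8)|= 4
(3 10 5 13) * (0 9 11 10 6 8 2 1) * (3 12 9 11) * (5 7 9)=[11, 0, 1, 6, 4, 13, 8, 9, 2, 3, 7, 10, 5, 12]=(0 11 10 7 9 3 6 8 2 1)(5 13 12)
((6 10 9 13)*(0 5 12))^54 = (6 9)(10 13) = [0, 1, 2, 3, 4, 5, 9, 7, 8, 6, 13, 11, 12, 10]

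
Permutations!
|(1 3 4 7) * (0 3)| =5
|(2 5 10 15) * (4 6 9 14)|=4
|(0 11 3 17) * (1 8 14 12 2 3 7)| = |(0 11 7 1 8 14 12 2 3 17)| = 10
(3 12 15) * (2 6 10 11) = (2 6 10 11)(3 12 15) = [0, 1, 6, 12, 4, 5, 10, 7, 8, 9, 11, 2, 15, 13, 14, 3]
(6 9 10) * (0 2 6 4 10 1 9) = (0 2 6)(1 9)(4 10) = [2, 9, 6, 3, 10, 5, 0, 7, 8, 1, 4]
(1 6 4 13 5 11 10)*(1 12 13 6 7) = [0, 7, 2, 3, 6, 11, 4, 1, 8, 9, 12, 10, 13, 5] = (1 7)(4 6)(5 11 10 12 13)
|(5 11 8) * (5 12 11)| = 3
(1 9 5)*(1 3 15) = (1 9 5 3 15) = [0, 9, 2, 15, 4, 3, 6, 7, 8, 5, 10, 11, 12, 13, 14, 1]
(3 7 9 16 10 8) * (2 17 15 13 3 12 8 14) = (2 17 15 13 3 7 9 16 10 14)(8 12) = [0, 1, 17, 7, 4, 5, 6, 9, 12, 16, 14, 11, 8, 3, 2, 13, 10, 15]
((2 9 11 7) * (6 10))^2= [0, 1, 11, 3, 4, 5, 6, 9, 8, 7, 10, 2]= (2 11)(7 9)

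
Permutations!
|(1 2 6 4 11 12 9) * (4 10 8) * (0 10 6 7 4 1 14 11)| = |(0 10 8 1 2 7 4)(9 14 11 12)| = 28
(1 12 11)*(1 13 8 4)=(1 12 11 13 8 4)=[0, 12, 2, 3, 1, 5, 6, 7, 4, 9, 10, 13, 11, 8]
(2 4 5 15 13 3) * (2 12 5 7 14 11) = (2 4 7 14 11)(3 12 5 15 13) = [0, 1, 4, 12, 7, 15, 6, 14, 8, 9, 10, 2, 5, 3, 11, 13]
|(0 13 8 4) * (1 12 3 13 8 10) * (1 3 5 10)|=6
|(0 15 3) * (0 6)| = 4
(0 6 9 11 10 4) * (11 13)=[6, 1, 2, 3, 0, 5, 9, 7, 8, 13, 4, 10, 12, 11]=(0 6 9 13 11 10 4)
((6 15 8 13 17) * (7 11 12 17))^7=(6 17 12 11 7 13 8 15)=[0, 1, 2, 3, 4, 5, 17, 13, 15, 9, 10, 7, 11, 8, 14, 6, 16, 12]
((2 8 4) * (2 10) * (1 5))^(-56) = (10) = [0, 1, 2, 3, 4, 5, 6, 7, 8, 9, 10]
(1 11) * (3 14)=(1 11)(3 14)=[0, 11, 2, 14, 4, 5, 6, 7, 8, 9, 10, 1, 12, 13, 3]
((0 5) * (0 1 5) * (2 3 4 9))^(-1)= (1 5)(2 9 4 3)= [0, 5, 9, 2, 3, 1, 6, 7, 8, 4]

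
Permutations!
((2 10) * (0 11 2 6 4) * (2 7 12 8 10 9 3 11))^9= (0 6 8 7 3 2 4 10 12 11 9)= [6, 1, 4, 2, 10, 5, 8, 3, 7, 0, 12, 9, 11]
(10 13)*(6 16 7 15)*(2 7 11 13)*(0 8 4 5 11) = (0 8 4 5 11 13 10 2 7 15 6 16) = [8, 1, 7, 3, 5, 11, 16, 15, 4, 9, 2, 13, 12, 10, 14, 6, 0]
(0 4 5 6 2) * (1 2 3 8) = (0 4 5 6 3 8 1 2) = [4, 2, 0, 8, 5, 6, 3, 7, 1]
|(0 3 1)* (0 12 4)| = 5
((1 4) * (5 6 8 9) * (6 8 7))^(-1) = (1 4)(5 9 8)(6 7) = [0, 4, 2, 3, 1, 9, 7, 6, 5, 8]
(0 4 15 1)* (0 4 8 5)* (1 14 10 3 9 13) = (0 8 5)(1 4 15 14 10 3 9 13) = [8, 4, 2, 9, 15, 0, 6, 7, 5, 13, 3, 11, 12, 1, 10, 14]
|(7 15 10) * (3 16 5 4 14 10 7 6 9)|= |(3 16 5 4 14 10 6 9)(7 15)|= 8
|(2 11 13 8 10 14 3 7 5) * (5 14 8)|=12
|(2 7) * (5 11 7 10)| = |(2 10 5 11 7)| = 5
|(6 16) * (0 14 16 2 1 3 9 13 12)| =|(0 14 16 6 2 1 3 9 13 12)| =10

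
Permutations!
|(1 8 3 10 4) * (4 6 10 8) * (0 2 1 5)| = |(0 2 1 4 5)(3 8)(6 10)| = 10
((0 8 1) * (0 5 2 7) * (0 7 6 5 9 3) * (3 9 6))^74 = (9)(0 5 8 2 1 3 6) = [5, 3, 1, 6, 4, 8, 0, 7, 2, 9]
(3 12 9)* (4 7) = (3 12 9)(4 7) = [0, 1, 2, 12, 7, 5, 6, 4, 8, 3, 10, 11, 9]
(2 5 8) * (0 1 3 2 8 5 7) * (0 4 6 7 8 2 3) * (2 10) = (0 1)(2 8 10)(4 6 7) = [1, 0, 8, 3, 6, 5, 7, 4, 10, 9, 2]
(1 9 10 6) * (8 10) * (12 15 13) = [0, 9, 2, 3, 4, 5, 1, 7, 10, 8, 6, 11, 15, 12, 14, 13] = (1 9 8 10 6)(12 15 13)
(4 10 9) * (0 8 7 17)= (0 8 7 17)(4 10 9)= [8, 1, 2, 3, 10, 5, 6, 17, 7, 4, 9, 11, 12, 13, 14, 15, 16, 0]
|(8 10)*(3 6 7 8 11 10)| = 4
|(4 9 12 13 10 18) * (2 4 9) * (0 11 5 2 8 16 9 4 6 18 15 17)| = 15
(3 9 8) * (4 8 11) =(3 9 11 4 8) =[0, 1, 2, 9, 8, 5, 6, 7, 3, 11, 10, 4]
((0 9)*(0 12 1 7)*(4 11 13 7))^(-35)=(0 11 12 7 4 9 13 1)=[11, 0, 2, 3, 9, 5, 6, 4, 8, 13, 10, 12, 7, 1]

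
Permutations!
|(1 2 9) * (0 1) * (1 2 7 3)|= 3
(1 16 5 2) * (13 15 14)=(1 16 5 2)(13 15 14)=[0, 16, 1, 3, 4, 2, 6, 7, 8, 9, 10, 11, 12, 15, 13, 14, 5]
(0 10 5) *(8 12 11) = (0 10 5)(8 12 11) = [10, 1, 2, 3, 4, 0, 6, 7, 12, 9, 5, 8, 11]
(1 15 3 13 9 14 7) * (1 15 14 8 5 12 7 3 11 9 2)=[0, 14, 1, 13, 4, 12, 6, 15, 5, 8, 10, 9, 7, 2, 3, 11]=(1 14 3 13 2)(5 12 7 15 11 9 8)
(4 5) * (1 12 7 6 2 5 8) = (1 12 7 6 2 5 4 8) = [0, 12, 5, 3, 8, 4, 2, 6, 1, 9, 10, 11, 7]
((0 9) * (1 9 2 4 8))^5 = [9, 8, 0, 3, 2, 5, 6, 7, 4, 1] = (0 9 1 8 4 2)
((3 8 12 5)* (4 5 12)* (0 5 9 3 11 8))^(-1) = [3, 1, 2, 9, 8, 0, 6, 7, 11, 4, 10, 5, 12] = (12)(0 3 9 4 8 11 5)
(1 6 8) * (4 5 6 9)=(1 9 4 5 6 8)=[0, 9, 2, 3, 5, 6, 8, 7, 1, 4]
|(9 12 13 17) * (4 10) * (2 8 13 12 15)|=6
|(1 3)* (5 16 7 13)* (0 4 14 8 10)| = |(0 4 14 8 10)(1 3)(5 16 7 13)| = 20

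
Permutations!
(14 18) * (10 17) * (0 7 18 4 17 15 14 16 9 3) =(0 7 18 16 9 3)(4 17 10 15 14) =[7, 1, 2, 0, 17, 5, 6, 18, 8, 3, 15, 11, 12, 13, 4, 14, 9, 10, 16]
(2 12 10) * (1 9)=(1 9)(2 12 10)=[0, 9, 12, 3, 4, 5, 6, 7, 8, 1, 2, 11, 10]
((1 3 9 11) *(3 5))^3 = (1 9 5 11 3) = [0, 9, 2, 1, 4, 11, 6, 7, 8, 5, 10, 3]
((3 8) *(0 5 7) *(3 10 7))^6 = (10) = [0, 1, 2, 3, 4, 5, 6, 7, 8, 9, 10]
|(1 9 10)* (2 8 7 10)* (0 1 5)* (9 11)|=9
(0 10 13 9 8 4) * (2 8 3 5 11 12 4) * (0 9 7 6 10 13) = (0 13 7 6 10)(2 8)(3 5 11 12 4 9) = [13, 1, 8, 5, 9, 11, 10, 6, 2, 3, 0, 12, 4, 7]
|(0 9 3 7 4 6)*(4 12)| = 7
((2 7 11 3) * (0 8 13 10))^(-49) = [10, 1, 3, 11, 4, 5, 6, 2, 0, 9, 13, 7, 12, 8] = (0 10 13 8)(2 3 11 7)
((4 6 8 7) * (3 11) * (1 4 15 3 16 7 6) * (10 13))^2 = (3 16 15 11 7) = [0, 1, 2, 16, 4, 5, 6, 3, 8, 9, 10, 7, 12, 13, 14, 11, 15]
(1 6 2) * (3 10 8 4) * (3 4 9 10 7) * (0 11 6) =[11, 0, 1, 7, 4, 5, 2, 3, 9, 10, 8, 6] =(0 11 6 2 1)(3 7)(8 9 10)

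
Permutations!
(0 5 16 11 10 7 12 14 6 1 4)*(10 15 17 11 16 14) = (0 5 14 6 1 4)(7 12 10)(11 15 17) = [5, 4, 2, 3, 0, 14, 1, 12, 8, 9, 7, 15, 10, 13, 6, 17, 16, 11]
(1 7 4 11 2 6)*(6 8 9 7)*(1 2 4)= (1 6 2 8 9 7)(4 11)= [0, 6, 8, 3, 11, 5, 2, 1, 9, 7, 10, 4]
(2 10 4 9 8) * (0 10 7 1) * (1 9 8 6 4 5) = (0 10 5 1)(2 7 9 6 4 8) = [10, 0, 7, 3, 8, 1, 4, 9, 2, 6, 5]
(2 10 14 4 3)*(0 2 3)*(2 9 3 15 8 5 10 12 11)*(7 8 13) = (0 9 3 15 13 7 8 5 10 14 4)(2 12 11) = [9, 1, 12, 15, 0, 10, 6, 8, 5, 3, 14, 2, 11, 7, 4, 13]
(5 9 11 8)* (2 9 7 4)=[0, 1, 9, 3, 2, 7, 6, 4, 5, 11, 10, 8]=(2 9 11 8 5 7 4)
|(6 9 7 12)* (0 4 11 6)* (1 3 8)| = 21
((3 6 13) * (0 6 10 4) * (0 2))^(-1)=(0 2 4 10 3 13 6)=[2, 1, 4, 13, 10, 5, 0, 7, 8, 9, 3, 11, 12, 6]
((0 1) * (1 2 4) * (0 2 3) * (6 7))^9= [3, 1, 2, 0, 4, 5, 7, 6]= (0 3)(6 7)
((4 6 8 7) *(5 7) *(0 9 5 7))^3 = [0, 1, 2, 3, 7, 5, 4, 8, 6, 9] = (9)(4 7 8 6)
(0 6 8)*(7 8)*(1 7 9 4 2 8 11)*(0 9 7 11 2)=[6, 11, 8, 3, 0, 5, 7, 2, 9, 4, 10, 1]=(0 6 7 2 8 9 4)(1 11)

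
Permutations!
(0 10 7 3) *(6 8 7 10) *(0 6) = (10)(3 6 8 7) = [0, 1, 2, 6, 4, 5, 8, 3, 7, 9, 10]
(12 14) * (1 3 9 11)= (1 3 9 11)(12 14)= [0, 3, 2, 9, 4, 5, 6, 7, 8, 11, 10, 1, 14, 13, 12]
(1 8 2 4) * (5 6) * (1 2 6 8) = (2 4)(5 8 6) = [0, 1, 4, 3, 2, 8, 5, 7, 6]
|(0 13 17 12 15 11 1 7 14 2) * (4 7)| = 11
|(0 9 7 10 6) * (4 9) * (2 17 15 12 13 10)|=11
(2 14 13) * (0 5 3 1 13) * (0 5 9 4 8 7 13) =[9, 0, 14, 1, 8, 3, 6, 13, 7, 4, 10, 11, 12, 2, 5] =(0 9 4 8 7 13 2 14 5 3 1)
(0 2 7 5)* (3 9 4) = (0 2 7 5)(3 9 4) = [2, 1, 7, 9, 3, 0, 6, 5, 8, 4]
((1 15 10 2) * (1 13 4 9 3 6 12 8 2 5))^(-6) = (1 10)(2 4 3 12)(5 15)(6 8 13 9) = [0, 10, 4, 12, 3, 15, 8, 7, 13, 6, 1, 11, 2, 9, 14, 5]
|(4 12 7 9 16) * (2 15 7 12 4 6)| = 6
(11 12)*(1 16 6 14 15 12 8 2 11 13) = (1 16 6 14 15 12 13)(2 11 8) = [0, 16, 11, 3, 4, 5, 14, 7, 2, 9, 10, 8, 13, 1, 15, 12, 6]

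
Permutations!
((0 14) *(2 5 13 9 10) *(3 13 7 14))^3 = (0 9 5)(2 14 13)(3 10 7) = [9, 1, 14, 10, 4, 0, 6, 3, 8, 5, 7, 11, 12, 2, 13]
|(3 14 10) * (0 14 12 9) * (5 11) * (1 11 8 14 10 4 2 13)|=|(0 10 3 12 9)(1 11 5 8 14 4 2 13)|=40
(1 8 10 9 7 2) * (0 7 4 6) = (0 7 2 1 8 10 9 4 6) = [7, 8, 1, 3, 6, 5, 0, 2, 10, 4, 9]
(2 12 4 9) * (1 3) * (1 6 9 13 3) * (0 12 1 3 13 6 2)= (13)(0 12 4 6 9)(1 3 2)= [12, 3, 1, 2, 6, 5, 9, 7, 8, 0, 10, 11, 4, 13]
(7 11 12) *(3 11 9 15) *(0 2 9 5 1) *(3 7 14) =(0 2 9 15 7 5 1)(3 11 12 14) =[2, 0, 9, 11, 4, 1, 6, 5, 8, 15, 10, 12, 14, 13, 3, 7]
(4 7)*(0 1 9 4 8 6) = (0 1 9 4 7 8 6) = [1, 9, 2, 3, 7, 5, 0, 8, 6, 4]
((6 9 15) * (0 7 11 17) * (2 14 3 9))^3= [17, 1, 9, 6, 4, 5, 3, 0, 8, 2, 10, 7, 12, 13, 15, 14, 16, 11]= (0 17 11 7)(2 9)(3 6)(14 15)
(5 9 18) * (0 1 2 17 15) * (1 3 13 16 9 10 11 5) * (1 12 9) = (0 3 13 16 1 2 17 15)(5 10 11)(9 18 12) = [3, 2, 17, 13, 4, 10, 6, 7, 8, 18, 11, 5, 9, 16, 14, 0, 1, 15, 12]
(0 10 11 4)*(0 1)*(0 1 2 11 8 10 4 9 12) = (0 4 2 11 9 12)(8 10) = [4, 1, 11, 3, 2, 5, 6, 7, 10, 12, 8, 9, 0]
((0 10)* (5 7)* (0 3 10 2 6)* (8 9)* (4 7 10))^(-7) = (0 6 2)(3 5 4 10 7)(8 9) = [6, 1, 0, 5, 10, 4, 2, 3, 9, 8, 7]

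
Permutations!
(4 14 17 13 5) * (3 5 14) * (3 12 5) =(4 12 5)(13 14 17) =[0, 1, 2, 3, 12, 4, 6, 7, 8, 9, 10, 11, 5, 14, 17, 15, 16, 13]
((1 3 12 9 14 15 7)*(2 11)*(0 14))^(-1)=(0 9 12 3 1 7 15 14)(2 11)=[9, 7, 11, 1, 4, 5, 6, 15, 8, 12, 10, 2, 3, 13, 0, 14]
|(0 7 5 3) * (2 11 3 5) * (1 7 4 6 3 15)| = 20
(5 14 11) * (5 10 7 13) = (5 14 11 10 7 13) = [0, 1, 2, 3, 4, 14, 6, 13, 8, 9, 7, 10, 12, 5, 11]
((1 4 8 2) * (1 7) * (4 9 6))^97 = (1 7 2 8 4 6 9) = [0, 7, 8, 3, 6, 5, 9, 2, 4, 1]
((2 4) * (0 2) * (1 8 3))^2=[4, 3, 0, 8, 2, 5, 6, 7, 1]=(0 4 2)(1 3 8)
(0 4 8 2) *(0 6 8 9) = [4, 1, 6, 3, 9, 5, 8, 7, 2, 0] = (0 4 9)(2 6 8)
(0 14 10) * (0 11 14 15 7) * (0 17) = (0 15 7 17)(10 11 14) = [15, 1, 2, 3, 4, 5, 6, 17, 8, 9, 11, 14, 12, 13, 10, 7, 16, 0]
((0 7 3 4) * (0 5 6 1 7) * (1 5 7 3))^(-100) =(7) =[0, 1, 2, 3, 4, 5, 6, 7]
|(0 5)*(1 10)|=2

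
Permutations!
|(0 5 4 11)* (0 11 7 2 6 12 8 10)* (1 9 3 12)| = 12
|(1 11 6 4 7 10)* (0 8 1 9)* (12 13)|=18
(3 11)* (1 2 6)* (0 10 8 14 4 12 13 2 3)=[10, 3, 6, 11, 12, 5, 1, 7, 14, 9, 8, 0, 13, 2, 4]=(0 10 8 14 4 12 13 2 6 1 3 11)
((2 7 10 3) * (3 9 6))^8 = (2 10 6)(3 7 9) = [0, 1, 10, 7, 4, 5, 2, 9, 8, 3, 6]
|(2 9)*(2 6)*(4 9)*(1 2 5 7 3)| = 8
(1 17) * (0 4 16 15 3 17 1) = (0 4 16 15 3 17) = [4, 1, 2, 17, 16, 5, 6, 7, 8, 9, 10, 11, 12, 13, 14, 3, 15, 0]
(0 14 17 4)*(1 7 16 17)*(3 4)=(0 14 1 7 16 17 3 4)=[14, 7, 2, 4, 0, 5, 6, 16, 8, 9, 10, 11, 12, 13, 1, 15, 17, 3]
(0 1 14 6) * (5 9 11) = (0 1 14 6)(5 9 11) = [1, 14, 2, 3, 4, 9, 0, 7, 8, 11, 10, 5, 12, 13, 6]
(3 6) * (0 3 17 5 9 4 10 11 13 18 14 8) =[3, 1, 2, 6, 10, 9, 17, 7, 0, 4, 11, 13, 12, 18, 8, 15, 16, 5, 14] =(0 3 6 17 5 9 4 10 11 13 18 14 8)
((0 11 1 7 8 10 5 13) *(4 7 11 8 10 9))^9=(0 8 9 4 7 10 5 13)(1 11)=[8, 11, 2, 3, 7, 13, 6, 10, 9, 4, 5, 1, 12, 0]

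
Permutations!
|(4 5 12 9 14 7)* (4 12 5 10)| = 4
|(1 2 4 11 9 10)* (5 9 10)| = |(1 2 4 11 10)(5 9)| = 10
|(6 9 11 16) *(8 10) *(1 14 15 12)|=|(1 14 15 12)(6 9 11 16)(8 10)|=4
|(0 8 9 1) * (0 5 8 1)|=5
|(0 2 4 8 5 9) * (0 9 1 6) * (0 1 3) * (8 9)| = 14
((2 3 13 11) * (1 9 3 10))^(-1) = (1 10 2 11 13 3 9) = [0, 10, 11, 9, 4, 5, 6, 7, 8, 1, 2, 13, 12, 3]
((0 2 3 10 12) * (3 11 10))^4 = (0 12 10 11 2) = [12, 1, 0, 3, 4, 5, 6, 7, 8, 9, 11, 2, 10]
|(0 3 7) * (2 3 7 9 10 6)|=10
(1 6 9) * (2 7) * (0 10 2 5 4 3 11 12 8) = (0 10 2 7 5 4 3 11 12 8)(1 6 9) = [10, 6, 7, 11, 3, 4, 9, 5, 0, 1, 2, 12, 8]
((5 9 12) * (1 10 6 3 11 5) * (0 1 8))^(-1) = (0 8 12 9 5 11 3 6 10 1) = [8, 0, 2, 6, 4, 11, 10, 7, 12, 5, 1, 3, 9]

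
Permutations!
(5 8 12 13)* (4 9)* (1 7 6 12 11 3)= [0, 7, 2, 1, 9, 8, 12, 6, 11, 4, 10, 3, 13, 5]= (1 7 6 12 13 5 8 11 3)(4 9)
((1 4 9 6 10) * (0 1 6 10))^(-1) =(0 6 10 9 4 1) =[6, 0, 2, 3, 1, 5, 10, 7, 8, 4, 9]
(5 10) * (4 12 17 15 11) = (4 12 17 15 11)(5 10) = [0, 1, 2, 3, 12, 10, 6, 7, 8, 9, 5, 4, 17, 13, 14, 11, 16, 15]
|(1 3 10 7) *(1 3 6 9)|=3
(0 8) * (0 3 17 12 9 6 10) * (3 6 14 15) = (0 8 6 10)(3 17 12 9 14 15) = [8, 1, 2, 17, 4, 5, 10, 7, 6, 14, 0, 11, 9, 13, 15, 3, 16, 12]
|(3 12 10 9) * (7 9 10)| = 4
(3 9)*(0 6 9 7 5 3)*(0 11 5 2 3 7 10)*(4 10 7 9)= [6, 1, 3, 7, 10, 9, 4, 2, 8, 11, 0, 5]= (0 6 4 10)(2 3 7)(5 9 11)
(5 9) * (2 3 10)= (2 3 10)(5 9)= [0, 1, 3, 10, 4, 9, 6, 7, 8, 5, 2]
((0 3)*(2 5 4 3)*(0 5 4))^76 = (0 2 4 3 5) = [2, 1, 4, 5, 3, 0]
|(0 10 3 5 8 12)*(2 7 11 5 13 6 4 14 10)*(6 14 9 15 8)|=44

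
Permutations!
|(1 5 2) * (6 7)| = 6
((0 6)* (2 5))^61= (0 6)(2 5)= [6, 1, 5, 3, 4, 2, 0]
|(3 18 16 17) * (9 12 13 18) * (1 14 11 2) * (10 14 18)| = 12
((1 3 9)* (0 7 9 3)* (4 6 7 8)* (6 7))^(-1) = (0 1 9 7 4 8) = [1, 9, 2, 3, 8, 5, 6, 4, 0, 7]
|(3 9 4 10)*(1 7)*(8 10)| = 10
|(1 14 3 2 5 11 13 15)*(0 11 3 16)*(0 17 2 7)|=12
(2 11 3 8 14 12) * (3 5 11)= [0, 1, 3, 8, 4, 11, 6, 7, 14, 9, 10, 5, 2, 13, 12]= (2 3 8 14 12)(5 11)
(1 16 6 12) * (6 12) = (1 16 12) = [0, 16, 2, 3, 4, 5, 6, 7, 8, 9, 10, 11, 1, 13, 14, 15, 12]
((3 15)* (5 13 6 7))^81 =(3 15)(5 13 6 7) =[0, 1, 2, 15, 4, 13, 7, 5, 8, 9, 10, 11, 12, 6, 14, 3]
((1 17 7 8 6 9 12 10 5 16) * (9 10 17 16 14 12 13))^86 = (5 6 7 12)(8 17 14 10) = [0, 1, 2, 3, 4, 6, 7, 12, 17, 9, 8, 11, 5, 13, 10, 15, 16, 14]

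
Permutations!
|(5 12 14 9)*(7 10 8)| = |(5 12 14 9)(7 10 8)| = 12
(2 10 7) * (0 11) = [11, 1, 10, 3, 4, 5, 6, 2, 8, 9, 7, 0] = (0 11)(2 10 7)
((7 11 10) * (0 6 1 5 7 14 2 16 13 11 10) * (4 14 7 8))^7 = [2, 13, 5, 3, 6, 11, 16, 10, 0, 9, 7, 14, 12, 4, 1, 15, 8] = (0 2 5 11 14 1 13 4 6 16 8)(7 10)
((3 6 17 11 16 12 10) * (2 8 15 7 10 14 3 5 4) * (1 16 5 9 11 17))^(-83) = (17)(1 16 12 14 3 6)(2 5 9 7 8 4 11 10 15) = [0, 16, 5, 6, 11, 9, 1, 8, 4, 7, 15, 10, 14, 13, 3, 2, 12, 17]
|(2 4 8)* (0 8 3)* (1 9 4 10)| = 8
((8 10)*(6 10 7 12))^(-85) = (12) = [0, 1, 2, 3, 4, 5, 6, 7, 8, 9, 10, 11, 12]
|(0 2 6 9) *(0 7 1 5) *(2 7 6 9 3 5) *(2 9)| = |(0 7 1 9 6 3 5)| = 7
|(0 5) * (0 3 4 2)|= 5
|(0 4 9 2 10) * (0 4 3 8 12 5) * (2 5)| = 9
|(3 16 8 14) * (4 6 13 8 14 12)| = 15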